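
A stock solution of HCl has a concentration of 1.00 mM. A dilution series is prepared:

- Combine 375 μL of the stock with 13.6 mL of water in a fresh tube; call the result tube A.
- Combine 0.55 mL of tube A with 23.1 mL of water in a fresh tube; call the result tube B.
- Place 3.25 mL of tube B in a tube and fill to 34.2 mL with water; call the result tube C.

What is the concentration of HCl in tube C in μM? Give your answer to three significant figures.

0.0593 μM

Step 1: 375 μL + 13.6 mL = 13975 μL total → factor 13975/375 = 37.267
Step 2: 0.55 mL + 23.1 mL = 23.65 mL total → factor 23.65/0.55 = 43
Step 3: 3.25 mL brought to 34.2 mL → factor 34.2/3.25 = 10.523
Overall dilution factor = 37.267 × 43 × 10.523 = 16863
Final = 1.00 mM / 16863 = 5.930 × 10^-5 mM = 0.0593 μM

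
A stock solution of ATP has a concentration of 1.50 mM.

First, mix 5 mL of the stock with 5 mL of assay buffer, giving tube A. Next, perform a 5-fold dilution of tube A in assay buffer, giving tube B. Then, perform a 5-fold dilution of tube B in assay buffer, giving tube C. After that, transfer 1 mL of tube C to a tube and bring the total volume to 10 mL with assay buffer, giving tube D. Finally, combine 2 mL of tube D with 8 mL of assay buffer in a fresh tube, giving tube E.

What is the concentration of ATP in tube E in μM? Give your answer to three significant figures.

Step 1: 5 mL + 5 mL = 10 mL total → factor 10/5 = 2
Step 2: 5-fold → factor 5
Step 3: 5-fold → factor 5
Step 4: 1 mL brought to 10 mL → factor 10/1 = 10
Step 5: 2 mL + 8 mL = 10 mL total → factor 10/2 = 5
Dilution factor through tube E = 2 × 5 × 5 × 10 × 5 = 2500
[tube E] = 1.50 mM / 2500 = 0.0006000 mM = 0.600 μM

0.600 μM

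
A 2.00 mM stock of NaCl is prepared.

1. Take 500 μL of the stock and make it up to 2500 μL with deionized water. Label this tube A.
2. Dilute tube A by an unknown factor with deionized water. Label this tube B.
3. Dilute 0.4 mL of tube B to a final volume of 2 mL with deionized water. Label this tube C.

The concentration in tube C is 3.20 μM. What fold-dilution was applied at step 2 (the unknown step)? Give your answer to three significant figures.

25.0-fold

Step 1: 500 μL brought to 2500 μL → factor 2500/500 = 5
Step 2: unknown factor x
Step 3: 0.4 mL brought to 2 mL → factor 2/0.4 = 5
Product of known-step factors = 25
Overall factor = 2.00 mM / (3.20 μM) = 625
x = 625 / 25 = 25.0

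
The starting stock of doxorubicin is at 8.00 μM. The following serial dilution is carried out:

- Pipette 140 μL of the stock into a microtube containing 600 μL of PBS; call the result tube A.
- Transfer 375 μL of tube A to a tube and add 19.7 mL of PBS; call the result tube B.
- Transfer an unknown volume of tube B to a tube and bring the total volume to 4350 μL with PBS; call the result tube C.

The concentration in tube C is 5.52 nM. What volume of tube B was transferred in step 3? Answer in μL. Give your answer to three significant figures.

849 μL

Step 1: 140 μL + 600 μL = 740 μL total → factor 740/140 = 5.2857
Step 2: 375 μL + 19.7 mL = 20075 μL total → factor 20075/375 = 53.533
Step 3: v brought to 4350 μL → factor = 4350 μL/v
Product of known-step factors = 282.96
Overall factor = 8.00 μM / (5.52 nM) = 1449.3
Step-3 factor = 1449.3 / 282.96 = 5.1218
v = 4350 μL / 5.1218 = 849 μL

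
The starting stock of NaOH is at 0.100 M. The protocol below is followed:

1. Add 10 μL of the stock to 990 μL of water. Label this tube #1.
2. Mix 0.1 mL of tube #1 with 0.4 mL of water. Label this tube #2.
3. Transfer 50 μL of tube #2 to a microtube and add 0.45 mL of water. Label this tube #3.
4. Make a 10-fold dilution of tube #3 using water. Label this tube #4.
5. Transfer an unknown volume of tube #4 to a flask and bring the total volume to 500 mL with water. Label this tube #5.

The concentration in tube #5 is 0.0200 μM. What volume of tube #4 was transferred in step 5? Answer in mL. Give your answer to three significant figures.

5.00 mL

Step 1: 10 μL + 990 μL = 1000 μL total → factor 1000/10 = 100
Step 2: 0.1 mL + 0.4 mL = 0.5 mL total → factor 0.5/0.1 = 5
Step 3: 50 μL + 0.45 mL = 500 μL total → factor 500/50 = 10
Step 4: 10-fold → factor 10
Step 5: v brought to 500 mL → factor = 500 mL/v
Product of known-step factors = 50000
Overall factor = 0.100 M / (0.0200 μM) = 5 × 10^6
Step-5 factor = 5 × 10^6 / 50000 = 100
v = 500 mL / 100 = 5.00 mL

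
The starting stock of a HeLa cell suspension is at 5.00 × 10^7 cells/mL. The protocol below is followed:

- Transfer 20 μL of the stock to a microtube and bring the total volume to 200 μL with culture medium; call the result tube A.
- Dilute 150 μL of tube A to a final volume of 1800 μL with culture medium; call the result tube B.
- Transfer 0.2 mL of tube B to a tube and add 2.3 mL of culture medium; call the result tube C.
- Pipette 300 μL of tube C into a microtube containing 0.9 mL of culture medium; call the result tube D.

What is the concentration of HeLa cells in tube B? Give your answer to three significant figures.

4.17 × 10^5 cells/mL

Step 1: 20 μL brought to 200 μL → factor 200/20 = 10
Step 2: 150 μL brought to 1800 μL → factor 1800/150 = 12
Dilution factor through tube B = 10 × 12 = 120
[tube B] = 5.00 × 10^7 cells/mL / 120 = 4.17 × 10^5 cells/mL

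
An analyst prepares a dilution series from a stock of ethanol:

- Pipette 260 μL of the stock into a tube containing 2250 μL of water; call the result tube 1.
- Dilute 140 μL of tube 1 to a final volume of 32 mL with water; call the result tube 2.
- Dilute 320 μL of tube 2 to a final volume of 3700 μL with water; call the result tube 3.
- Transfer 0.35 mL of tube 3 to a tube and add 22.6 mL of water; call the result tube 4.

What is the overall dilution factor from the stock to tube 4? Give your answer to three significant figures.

1.67 × 10^6

Step 1: 260 μL + 2250 μL = 2510 μL total → factor 2510/260 = 9.6538
Step 2: 140 μL brought to 32 mL → factor 32000/140 = 228.57
Step 3: 320 μL brought to 3700 μL → factor 3700/320 = 11.562
Step 4: 0.35 mL + 22.6 mL = 22.95 mL total → factor 22.95/0.35 = 65.571
Overall dilution factor = 9.6538 × 228.57 × 11.562 × 65.571 = 1.673 × 10^6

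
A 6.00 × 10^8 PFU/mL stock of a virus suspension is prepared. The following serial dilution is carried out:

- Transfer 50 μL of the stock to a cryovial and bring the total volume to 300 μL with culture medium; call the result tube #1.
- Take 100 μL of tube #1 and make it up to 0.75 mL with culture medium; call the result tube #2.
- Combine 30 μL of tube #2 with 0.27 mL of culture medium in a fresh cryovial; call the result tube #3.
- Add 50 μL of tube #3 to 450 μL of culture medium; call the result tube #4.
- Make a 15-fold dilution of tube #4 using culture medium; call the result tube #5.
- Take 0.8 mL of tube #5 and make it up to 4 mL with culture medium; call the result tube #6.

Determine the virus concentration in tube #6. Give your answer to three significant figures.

Step 1: 50 μL brought to 300 μL → factor 300/50 = 6
Step 2: 100 μL brought to 0.75 mL → factor 750/100 = 7.5
Step 3: 30 μL + 0.27 mL = 300 μL total → factor 300/30 = 10
Step 4: 50 μL + 450 μL = 500 μL total → factor 500/50 = 10
Step 5: 15-fold → factor 15
Step 6: 0.8 mL brought to 4 mL → factor 4/0.8 = 5
Overall dilution factor = 6 × 7.5 × 10 × 10 × 15 × 5 = 3.375 × 10^5
Final = 6.00 × 10^8 PFU/mL / 3.375 × 10^5 = 1.78 × 10^3 PFU/mL

1.78 × 10^3 PFU/mL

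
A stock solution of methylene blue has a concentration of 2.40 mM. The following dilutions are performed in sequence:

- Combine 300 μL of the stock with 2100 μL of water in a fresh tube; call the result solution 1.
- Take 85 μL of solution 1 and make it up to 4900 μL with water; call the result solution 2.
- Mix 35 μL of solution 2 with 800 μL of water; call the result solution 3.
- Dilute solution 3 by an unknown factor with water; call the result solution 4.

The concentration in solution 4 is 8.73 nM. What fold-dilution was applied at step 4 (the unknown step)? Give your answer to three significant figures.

Step 1: 300 μL + 2100 μL = 2400 μL total → factor 2400/300 = 8
Step 2: 85 μL brought to 4900 μL → factor 4900/85 = 57.647
Step 3: 35 μL + 800 μL = 835 μL total → factor 835/35 = 23.857
Step 4: unknown factor x
Product of known-step factors = 11002
Overall factor = 2.40 mM / (8.73 nM) = 2.7491 × 10^5
x = 2.7491 × 10^5 / 11002 = 25.0

25.0-fold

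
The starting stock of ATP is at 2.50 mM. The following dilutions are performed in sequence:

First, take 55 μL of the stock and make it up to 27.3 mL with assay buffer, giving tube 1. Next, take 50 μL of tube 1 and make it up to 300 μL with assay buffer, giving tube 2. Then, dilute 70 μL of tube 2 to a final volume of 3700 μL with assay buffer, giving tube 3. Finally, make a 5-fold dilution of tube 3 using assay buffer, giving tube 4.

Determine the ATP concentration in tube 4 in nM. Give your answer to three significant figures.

Step 1: 55 μL brought to 27.3 mL → factor 27300/55 = 496.36
Step 2: 50 μL brought to 300 μL → factor 300/50 = 6
Step 3: 70 μL brought to 3700 μL → factor 3700/70 = 52.857
Step 4: 5-fold → factor 5
Overall dilution factor = 496.36 × 6 × 52.857 × 5 = 7.8709 × 10^5
Final = 2.50 mM / 7.8709 × 10^5 = 3.176 × 10^-6 mM = 3.18 nM

3.18 nM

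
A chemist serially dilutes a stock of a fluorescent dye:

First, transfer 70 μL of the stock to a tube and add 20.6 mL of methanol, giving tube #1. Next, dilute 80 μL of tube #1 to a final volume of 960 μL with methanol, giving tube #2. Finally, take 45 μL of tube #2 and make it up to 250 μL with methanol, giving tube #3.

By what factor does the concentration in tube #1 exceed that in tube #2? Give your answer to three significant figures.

12.0

Step 1: 70 μL + 20.6 mL = 20670 μL total → factor 20670/70 = 295.29
Step 2: 80 μL brought to 960 μL → factor 960/80 = 12
Dilution factor to tube #1 = 295.29; to tube #2 = 3543.4
[tube #1]/[tube #2] = (factor to tube #2)/(factor to tube #1) = 3543.4/295.29 = 12.0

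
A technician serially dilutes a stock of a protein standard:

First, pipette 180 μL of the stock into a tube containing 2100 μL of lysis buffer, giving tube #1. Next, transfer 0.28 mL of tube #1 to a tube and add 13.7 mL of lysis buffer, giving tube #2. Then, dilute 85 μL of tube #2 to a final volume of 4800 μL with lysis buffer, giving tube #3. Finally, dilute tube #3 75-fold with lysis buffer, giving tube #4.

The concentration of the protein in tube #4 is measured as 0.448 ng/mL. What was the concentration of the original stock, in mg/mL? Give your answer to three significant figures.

1.20 mg/mL

Step 1: 180 μL + 2100 μL = 2280 μL total → factor 2280/180 = 12.667
Step 2: 0.28 mL + 13.7 mL = 13.98 mL total → factor 13.98/0.28 = 49.929
Step 3: 85 μL brought to 4800 μL → factor 4800/85 = 56.471
Step 4: 75-fold → factor 75
Overall dilution factor = 12.667 × 49.929 × 56.471 × 75 = 2.6785 × 10^6
Stock = 0.448 ng/mL × 2.6785 × 10^6 = 1.200 × 10^6 ng/mL = 1.20 mg/mL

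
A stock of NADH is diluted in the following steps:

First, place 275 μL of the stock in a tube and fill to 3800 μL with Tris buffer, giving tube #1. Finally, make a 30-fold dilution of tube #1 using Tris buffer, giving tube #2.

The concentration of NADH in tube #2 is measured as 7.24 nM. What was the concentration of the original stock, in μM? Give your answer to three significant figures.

3.00 μM

Step 1: 275 μL brought to 3800 μL → factor 3800/275 = 13.818
Step 2: 30-fold → factor 30
Overall dilution factor = 13.818 × 30 = 414.55
Stock = 7.24 nM × 414.55 = 3001 nM = 3.00 μM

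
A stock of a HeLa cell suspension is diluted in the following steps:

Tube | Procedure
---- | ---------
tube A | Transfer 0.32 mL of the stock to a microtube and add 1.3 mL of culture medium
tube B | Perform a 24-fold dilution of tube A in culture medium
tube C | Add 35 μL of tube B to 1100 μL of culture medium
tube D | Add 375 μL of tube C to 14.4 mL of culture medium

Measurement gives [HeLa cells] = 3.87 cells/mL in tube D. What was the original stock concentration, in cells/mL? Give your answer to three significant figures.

Step 1: 0.32 mL + 1.3 mL = 1.62 mL total → factor 1.62/0.32 = 5.0625
Step 2: 24-fold → factor 24
Step 3: 35 μL + 1100 μL = 1135 μL total → factor 1135/35 = 32.429
Step 4: 375 μL + 14.4 mL = 14775 μL total → factor 14775/375 = 39.4
Overall dilution factor = 5.0625 × 24 × 32.429 × 39.4 = 1.5524 × 10^5
Stock = 3.87 cells/mL × 1.5524 × 10^5 = 6.01 × 10^5 cells/mL

6.01 × 10^5 cells/mL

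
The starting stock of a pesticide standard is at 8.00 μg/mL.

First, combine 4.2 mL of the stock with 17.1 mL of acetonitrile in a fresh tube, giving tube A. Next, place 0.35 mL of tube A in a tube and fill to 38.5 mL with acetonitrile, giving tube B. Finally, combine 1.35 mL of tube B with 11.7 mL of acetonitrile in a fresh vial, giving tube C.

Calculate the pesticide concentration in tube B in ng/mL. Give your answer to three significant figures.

Step 1: 4.2 mL + 17.1 mL = 21.3 mL total → factor 21.3/4.2 = 5.0714
Step 2: 0.35 mL brought to 38.5 mL → factor 38.5/0.35 = 110
Dilution factor through tube B = 5.0714 × 110 = 557.86
[tube B] = 8.00 μg/mL / 557.86 = 0.01434 μg/mL = 14.3 ng/mL

14.3 ng/mL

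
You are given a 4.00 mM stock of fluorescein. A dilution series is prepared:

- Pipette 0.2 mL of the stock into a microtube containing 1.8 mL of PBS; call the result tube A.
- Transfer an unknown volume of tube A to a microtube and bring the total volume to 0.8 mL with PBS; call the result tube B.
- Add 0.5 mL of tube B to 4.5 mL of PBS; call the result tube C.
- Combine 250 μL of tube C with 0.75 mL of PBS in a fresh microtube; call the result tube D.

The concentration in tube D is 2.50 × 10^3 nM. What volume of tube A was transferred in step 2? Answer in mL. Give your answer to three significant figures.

0.200 mL

Step 1: 0.2 mL + 1.8 mL = 2 mL total → factor 2/0.2 = 10
Step 2: v brought to 0.8 mL → factor = 0.8 mL/v
Step 3: 0.5 mL + 4.5 mL = 5 mL total → factor 5/0.5 = 10
Step 4: 250 μL + 0.75 mL = 1000 μL total → factor 1000/250 = 4
Product of known-step factors = 400
Overall factor = 4.00 mM / (2.50 × 10^3 nM) = 1600
Step-2 factor = 1600 / 400 = 4
v = 0.8 mL / 4 = 0.200 mL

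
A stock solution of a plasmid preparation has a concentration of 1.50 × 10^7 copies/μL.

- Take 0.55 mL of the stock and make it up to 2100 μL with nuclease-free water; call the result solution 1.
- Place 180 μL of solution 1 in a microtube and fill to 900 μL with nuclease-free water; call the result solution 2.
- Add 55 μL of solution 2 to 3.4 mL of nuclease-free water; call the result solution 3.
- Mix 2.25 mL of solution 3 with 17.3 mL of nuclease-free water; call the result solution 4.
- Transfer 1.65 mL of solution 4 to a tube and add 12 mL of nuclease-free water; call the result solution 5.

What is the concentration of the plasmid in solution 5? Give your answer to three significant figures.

174 copies/μL

Step 1: 0.55 mL brought to 2100 μL → factor 2.1/0.55 = 3.8182
Step 2: 180 μL brought to 900 μL → factor 900/180 = 5
Step 3: 55 μL + 3.4 mL = 3455 μL total → factor 3455/55 = 62.818
Step 4: 2.25 mL + 17.3 mL = 19.55 mL total → factor 19.55/2.25 = 8.6889
Step 5: 1.65 mL + 12 mL = 13.65 mL total → factor 13.65/1.65 = 8.2727
Overall dilution factor = 3.8182 × 5 × 62.818 × 8.6889 × 8.2727 = 86204
Final = 1.50 × 10^7 copies/μL / 86204 = 174 copies/μL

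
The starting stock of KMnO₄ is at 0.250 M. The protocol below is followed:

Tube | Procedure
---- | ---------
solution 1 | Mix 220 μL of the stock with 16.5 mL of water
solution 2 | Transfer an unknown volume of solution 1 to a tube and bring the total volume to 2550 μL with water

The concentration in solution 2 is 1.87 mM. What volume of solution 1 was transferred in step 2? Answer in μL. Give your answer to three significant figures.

1.45 × 10^3 μL

Step 1: 220 μL + 16.5 mL = 16720 μL total → factor 16720/220 = 76
Step 2: v brought to 2550 μL → factor = 2550 μL/v
Product of known-step factors = 76
Overall factor = 0.250 M / (1.87 mM) = 133.69
Step-2 factor = 133.69 / 76 = 1.7591
v = 2550 μL / 1.7591 = 1.45 × 10^3 μL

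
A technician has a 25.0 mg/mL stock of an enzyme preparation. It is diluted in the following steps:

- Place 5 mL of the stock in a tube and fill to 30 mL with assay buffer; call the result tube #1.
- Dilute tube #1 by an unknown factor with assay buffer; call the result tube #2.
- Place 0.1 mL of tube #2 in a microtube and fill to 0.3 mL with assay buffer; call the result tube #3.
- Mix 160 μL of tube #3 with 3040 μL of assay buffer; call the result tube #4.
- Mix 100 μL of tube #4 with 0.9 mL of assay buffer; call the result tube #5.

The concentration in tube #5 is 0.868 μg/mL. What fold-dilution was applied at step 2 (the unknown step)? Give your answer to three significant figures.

8.00-fold

Step 1: 5 mL brought to 30 mL → factor 30/5 = 6
Step 2: unknown factor x
Step 3: 0.1 mL brought to 0.3 mL → factor 0.3/0.1 = 3
Step 4: 160 μL + 3040 μL = 3200 μL total → factor 3200/160 = 20
Step 5: 100 μL + 0.9 mL = 1000 μL total → factor 1000/100 = 10
Product of known-step factors = 3600
Overall factor = 25.0 mg/mL / (0.868 μg/mL) = 28802
x = 28802 / 3600 = 8.00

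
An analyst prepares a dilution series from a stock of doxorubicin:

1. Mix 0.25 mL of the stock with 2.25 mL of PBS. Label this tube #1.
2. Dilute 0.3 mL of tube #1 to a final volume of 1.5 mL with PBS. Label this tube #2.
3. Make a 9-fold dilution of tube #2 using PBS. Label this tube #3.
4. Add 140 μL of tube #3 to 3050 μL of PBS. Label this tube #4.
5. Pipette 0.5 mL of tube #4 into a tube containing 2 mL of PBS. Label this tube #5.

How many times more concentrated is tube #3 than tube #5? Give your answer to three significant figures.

114

Step 1: 0.25 mL + 2.25 mL = 2.5 mL total → factor 2.5/0.25 = 10
Step 2: 0.3 mL brought to 1.5 mL → factor 1.5/0.3 = 5
Step 3: 9-fold → factor 9
Step 4: 140 μL + 3050 μL = 3190 μL total → factor 3190/140 = 22.786
Step 5: 0.5 mL + 2 mL = 2.5 mL total → factor 2.5/0.5 = 5
Dilution factor to tube #3 = 450; to tube #5 = 51268
[tube #3]/[tube #5] = (factor to tube #5)/(factor to tube #3) = 51268/450 = 114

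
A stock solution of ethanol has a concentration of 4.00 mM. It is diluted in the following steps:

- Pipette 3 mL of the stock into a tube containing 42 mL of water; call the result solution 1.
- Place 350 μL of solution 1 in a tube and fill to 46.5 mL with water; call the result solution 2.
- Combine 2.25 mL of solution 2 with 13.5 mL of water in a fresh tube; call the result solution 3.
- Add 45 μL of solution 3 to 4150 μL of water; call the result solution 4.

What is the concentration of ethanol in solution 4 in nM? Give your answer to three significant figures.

3.08 nM

Step 1: 3 mL + 42 mL = 45 mL total → factor 45/3 = 15
Step 2: 350 μL brought to 46.5 mL → factor 46500/350 = 132.86
Step 3: 2.25 mL + 13.5 mL = 15.75 mL total → factor 15.75/2.25 = 7
Step 4: 45 μL + 4150 μL = 4195 μL total → factor 4195/45 = 93.222
Overall dilution factor = 15 × 132.86 × 7 × 93.222 = 1.3004 × 10^6
Final = 4.00 mM / 1.3004 × 10^6 = 3.076 × 10^-6 mM = 3.08 nM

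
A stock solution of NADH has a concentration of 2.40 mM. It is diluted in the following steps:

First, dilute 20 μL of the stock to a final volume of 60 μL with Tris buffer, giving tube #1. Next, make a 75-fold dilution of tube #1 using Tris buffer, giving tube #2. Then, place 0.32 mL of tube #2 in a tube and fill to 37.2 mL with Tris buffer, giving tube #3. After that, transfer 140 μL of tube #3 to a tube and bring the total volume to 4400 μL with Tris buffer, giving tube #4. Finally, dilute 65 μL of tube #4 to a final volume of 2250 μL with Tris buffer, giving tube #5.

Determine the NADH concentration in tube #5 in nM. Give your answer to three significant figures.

Step 1: 20 μL brought to 60 μL → factor 60/20 = 3
Step 2: 75-fold → factor 75
Step 3: 0.32 mL brought to 37.2 mL → factor 37.2/0.32 = 116.25
Step 4: 140 μL brought to 4400 μL → factor 4400/140 = 31.429
Step 5: 65 μL brought to 2250 μL → factor 2250/65 = 34.615
Overall dilution factor = 3 × 75 × 116.25 × 31.429 × 34.615 = 2.8456 × 10^7
Final = 2.40 mM / 2.8456 × 10^7 = 8.434 × 10^-8 mM = 0.0843 nM

0.0843 nM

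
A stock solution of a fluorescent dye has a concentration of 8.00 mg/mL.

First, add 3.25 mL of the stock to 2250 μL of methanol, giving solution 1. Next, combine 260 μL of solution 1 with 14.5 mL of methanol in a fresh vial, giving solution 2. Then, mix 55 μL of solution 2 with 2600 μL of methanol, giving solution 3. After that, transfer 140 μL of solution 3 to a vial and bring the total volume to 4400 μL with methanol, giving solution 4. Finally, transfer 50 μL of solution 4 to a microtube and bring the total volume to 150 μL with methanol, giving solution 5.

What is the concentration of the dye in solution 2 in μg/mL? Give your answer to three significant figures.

83.3 μg/mL

Step 1: 3.25 mL + 2250 μL = 5.5 mL total → factor 5.5/3.25 = 1.6923
Step 2: 260 μL + 14.5 mL = 14760 μL total → factor 14760/260 = 56.769
Dilution factor through solution 2 = 1.6923 × 56.769 = 96.071
[solution 2] = 8.00 mg/mL / 96.071 = 0.08327 mg/mL = 83.3 μg/mL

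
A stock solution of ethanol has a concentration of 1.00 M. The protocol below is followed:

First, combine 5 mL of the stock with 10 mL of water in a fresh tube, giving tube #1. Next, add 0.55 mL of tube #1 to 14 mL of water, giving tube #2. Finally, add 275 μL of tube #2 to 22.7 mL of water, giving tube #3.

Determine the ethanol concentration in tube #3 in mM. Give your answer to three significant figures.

0.151 mM

Step 1: 5 mL + 10 mL = 15 mL total → factor 15/5 = 3
Step 2: 0.55 mL + 14 mL = 14.55 mL total → factor 14.55/0.55 = 26.455
Step 3: 275 μL + 22.7 mL = 22975 μL total → factor 22975/275 = 83.545
Overall dilution factor = 3 × 26.455 × 83.545 = 6630.5
Final = 1.00 M / 6630.5 = 0.0001508 M = 0.151 mM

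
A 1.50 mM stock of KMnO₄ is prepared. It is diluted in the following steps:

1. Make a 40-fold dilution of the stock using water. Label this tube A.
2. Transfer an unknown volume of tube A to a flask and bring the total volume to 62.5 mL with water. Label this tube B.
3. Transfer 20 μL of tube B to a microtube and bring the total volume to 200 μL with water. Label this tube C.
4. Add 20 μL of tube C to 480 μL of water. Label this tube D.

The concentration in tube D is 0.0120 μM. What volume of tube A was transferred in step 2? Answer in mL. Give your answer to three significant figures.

5.00 mL

Step 1: 40-fold → factor 40
Step 2: v brought to 62.5 mL → factor = 62.5 mL/v
Step 3: 20 μL brought to 200 μL → factor 200/20 = 10
Step 4: 20 μL + 480 μL = 500 μL total → factor 500/20 = 25
Product of known-step factors = 10000
Overall factor = 1.50 mM / (0.0120 μM) = 1.25 × 10^5
Step-2 factor = 1.25 × 10^5 / 10000 = 12.5
v = 62.5 mL / 12.5 = 5.00 mL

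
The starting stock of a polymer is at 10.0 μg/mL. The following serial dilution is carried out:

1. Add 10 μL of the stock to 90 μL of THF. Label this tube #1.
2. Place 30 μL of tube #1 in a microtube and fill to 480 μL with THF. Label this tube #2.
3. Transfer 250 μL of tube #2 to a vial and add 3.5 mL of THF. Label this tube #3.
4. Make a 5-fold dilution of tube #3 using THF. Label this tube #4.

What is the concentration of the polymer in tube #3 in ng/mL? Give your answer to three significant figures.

Step 1: 10 μL + 90 μL = 100 μL total → factor 100/10 = 10
Step 2: 30 μL brought to 480 μL → factor 480/30 = 16
Step 3: 250 μL + 3.5 mL = 3750 μL total → factor 3750/250 = 15
Dilution factor through tube #3 = 10 × 16 × 15 = 2400
[tube #3] = 10.0 μg/mL / 2400 = 0.004167 μg/mL = 4.17 ng/mL

4.17 ng/mL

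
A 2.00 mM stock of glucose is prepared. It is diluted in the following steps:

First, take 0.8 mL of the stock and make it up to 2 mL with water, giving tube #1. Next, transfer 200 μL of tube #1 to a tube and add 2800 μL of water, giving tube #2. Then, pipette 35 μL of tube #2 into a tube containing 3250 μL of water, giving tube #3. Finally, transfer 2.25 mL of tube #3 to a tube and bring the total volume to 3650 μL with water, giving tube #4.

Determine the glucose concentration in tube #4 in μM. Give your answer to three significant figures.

0.350 μM

Step 1: 0.8 mL brought to 2 mL → factor 2/0.8 = 2.5
Step 2: 200 μL + 2800 μL = 3000 μL total → factor 3000/200 = 15
Step 3: 35 μL + 3250 μL = 3285 μL total → factor 3285/35 = 93.857
Step 4: 2.25 mL brought to 3650 μL → factor 3.65/2.25 = 1.6222
Overall dilution factor = 2.5 × 15 × 93.857 × 1.6222 = 5709.6
Final = 2.00 mM / 5709.6 = 0.0003503 mM = 0.350 μM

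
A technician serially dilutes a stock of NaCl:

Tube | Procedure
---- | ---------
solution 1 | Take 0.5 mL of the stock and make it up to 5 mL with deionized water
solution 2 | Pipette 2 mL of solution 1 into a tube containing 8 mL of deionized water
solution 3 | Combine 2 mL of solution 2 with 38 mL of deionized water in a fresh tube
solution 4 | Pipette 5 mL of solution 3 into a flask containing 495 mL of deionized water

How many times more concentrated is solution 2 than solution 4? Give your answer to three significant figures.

Step 1: 0.5 mL brought to 5 mL → factor 5/0.5 = 10
Step 2: 2 mL + 8 mL = 10 mL total → factor 10/2 = 5
Step 3: 2 mL + 38 mL = 40 mL total → factor 40/2 = 20
Step 4: 5 mL + 495 mL = 500 mL total → factor 500/5 = 100
Dilution factor to solution 2 = 50; to solution 4 = 1 × 10^5
[solution 2]/[solution 4] = (factor to solution 4)/(factor to solution 2) = 1 × 10^5/50 = 2.00 × 10^3

2.00 × 10^3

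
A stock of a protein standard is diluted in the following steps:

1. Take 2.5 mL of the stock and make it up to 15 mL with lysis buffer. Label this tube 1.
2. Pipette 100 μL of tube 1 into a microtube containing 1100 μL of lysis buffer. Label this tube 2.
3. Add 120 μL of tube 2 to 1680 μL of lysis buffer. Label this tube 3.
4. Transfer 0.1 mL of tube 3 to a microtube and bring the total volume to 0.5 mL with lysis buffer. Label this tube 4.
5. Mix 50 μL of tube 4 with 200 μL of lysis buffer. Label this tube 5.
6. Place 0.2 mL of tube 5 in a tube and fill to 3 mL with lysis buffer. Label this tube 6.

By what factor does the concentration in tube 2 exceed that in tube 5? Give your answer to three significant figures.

Step 1: 2.5 mL brought to 15 mL → factor 15/2.5 = 6
Step 2: 100 μL + 1100 μL = 1200 μL total → factor 1200/100 = 12
Step 3: 120 μL + 1680 μL = 1800 μL total → factor 1800/120 = 15
Step 4: 0.1 mL brought to 0.5 mL → factor 0.5/0.1 = 5
Step 5: 50 μL + 200 μL = 250 μL total → factor 250/50 = 5
Dilution factor to tube 2 = 72; to tube 5 = 27000
[tube 2]/[tube 5] = (factor to tube 5)/(factor to tube 2) = 27000/72 = 375

375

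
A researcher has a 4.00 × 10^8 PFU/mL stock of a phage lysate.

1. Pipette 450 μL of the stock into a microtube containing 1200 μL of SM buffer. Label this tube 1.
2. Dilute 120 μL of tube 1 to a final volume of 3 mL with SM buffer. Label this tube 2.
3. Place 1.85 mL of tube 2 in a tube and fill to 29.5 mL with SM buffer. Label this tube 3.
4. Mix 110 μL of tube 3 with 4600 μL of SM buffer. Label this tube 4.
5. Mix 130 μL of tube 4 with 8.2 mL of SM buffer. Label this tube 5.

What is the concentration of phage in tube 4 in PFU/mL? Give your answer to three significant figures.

6.39 × 10^3 PFU/mL

Step 1: 450 μL + 1200 μL = 1650 μL total → factor 1650/450 = 3.6667
Step 2: 120 μL brought to 3 mL → factor 3000/120 = 25
Step 3: 1.85 mL brought to 29.5 mL → factor 29.5/1.85 = 15.946
Step 4: 110 μL + 4600 μL = 4710 μL total → factor 4710/110 = 42.818
Dilution factor through tube 4 = 3.6667 × 25 × 15.946 × 42.818 = 62588
[tube 4] = 4.00 × 10^8 PFU/mL / 62588 = 6.39 × 10^3 PFU/mL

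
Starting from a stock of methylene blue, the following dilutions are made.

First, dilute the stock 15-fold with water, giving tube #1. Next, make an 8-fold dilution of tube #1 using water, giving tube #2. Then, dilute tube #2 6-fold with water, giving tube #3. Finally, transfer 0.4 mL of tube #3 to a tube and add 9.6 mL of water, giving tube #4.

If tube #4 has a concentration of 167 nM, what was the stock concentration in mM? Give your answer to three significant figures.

3.01 mM

Step 1: 15-fold → factor 15
Step 2: 8-fold → factor 8
Step 3: 6-fold → factor 6
Step 4: 0.4 mL + 9.6 mL = 10 mL total → factor 10/0.4 = 25
Overall dilution factor = 15 × 8 × 6 × 25 = 18000
Stock = 167 nM × 18000 = 3.006 × 10^6 nM = 3.01 mM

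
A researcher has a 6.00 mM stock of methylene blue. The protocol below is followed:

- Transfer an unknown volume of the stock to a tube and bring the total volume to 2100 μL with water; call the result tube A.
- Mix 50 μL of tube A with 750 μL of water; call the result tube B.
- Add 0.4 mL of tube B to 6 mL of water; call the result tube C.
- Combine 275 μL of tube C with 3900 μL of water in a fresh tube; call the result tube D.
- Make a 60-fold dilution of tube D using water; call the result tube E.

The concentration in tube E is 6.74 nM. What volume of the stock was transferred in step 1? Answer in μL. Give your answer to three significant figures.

Step 1: v brought to 2100 μL → factor = 2100 μL/v
Step 2: 50 μL + 750 μL = 800 μL total → factor 800/50 = 16
Step 3: 0.4 mL + 6 mL = 6.4 mL total → factor 6.4/0.4 = 16
Step 4: 275 μL + 3900 μL = 4175 μL total → factor 4175/275 = 15.182
Step 5: 60-fold → factor 60
Product of known-step factors = 2.3319 × 10^5
Overall factor = 6.00 mM / (6.74 nM) = 8.9021 × 10^5
Step-1 factor = 8.9021 × 10^5 / 2.3319 × 10^5 = 3.8175
v = 2100 μL / 3.8175 = 550 μL

550 μL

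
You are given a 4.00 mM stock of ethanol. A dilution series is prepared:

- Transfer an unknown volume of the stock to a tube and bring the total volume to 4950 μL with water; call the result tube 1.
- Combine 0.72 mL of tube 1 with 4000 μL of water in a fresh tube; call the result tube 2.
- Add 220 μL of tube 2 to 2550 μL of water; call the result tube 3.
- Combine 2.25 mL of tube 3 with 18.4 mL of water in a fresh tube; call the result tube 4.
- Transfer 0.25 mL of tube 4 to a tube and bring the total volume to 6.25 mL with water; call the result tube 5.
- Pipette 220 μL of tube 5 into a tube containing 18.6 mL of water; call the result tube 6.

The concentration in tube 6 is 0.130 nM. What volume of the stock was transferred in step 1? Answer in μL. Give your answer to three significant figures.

261 μL

Step 1: v brought to 4950 μL → factor = 4950 μL/v
Step 2: 0.72 mL + 4000 μL = 4.72 mL total → factor 4.72/0.72 = 6.5556
Step 3: 220 μL + 2550 μL = 2770 μL total → factor 2770/220 = 12.591
Step 4: 2.25 mL + 18.4 mL = 20.65 mL total → factor 20.65/2.25 = 9.1778
Step 5: 0.25 mL brought to 6.25 mL → factor 6.25/0.25 = 25
Step 6: 220 μL + 18.6 mL = 18820 μL total → factor 18820/220 = 85.545
Product of known-step factors = 1.6201 × 10^6
Overall factor = 4.00 mM / (0.130 nM) = 3.0769 × 10^7
Step-1 factor = 3.0769 × 10^7 / 1.6201 × 10^6 = 18.992
v = 4950 μL / 18.992 = 261 μL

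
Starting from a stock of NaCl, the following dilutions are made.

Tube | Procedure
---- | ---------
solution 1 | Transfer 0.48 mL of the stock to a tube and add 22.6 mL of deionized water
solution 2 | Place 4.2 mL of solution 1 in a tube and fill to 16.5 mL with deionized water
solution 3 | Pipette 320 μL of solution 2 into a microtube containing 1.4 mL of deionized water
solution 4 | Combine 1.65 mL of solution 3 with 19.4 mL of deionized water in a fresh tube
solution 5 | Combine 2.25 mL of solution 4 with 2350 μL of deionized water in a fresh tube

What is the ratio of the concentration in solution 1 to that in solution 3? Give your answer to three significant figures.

Step 1: 0.48 mL + 22.6 mL = 23.08 mL total → factor 23.08/0.48 = 48.083
Step 2: 4.2 mL brought to 16.5 mL → factor 16.5/4.2 = 3.9286
Step 3: 320 μL + 1.4 mL = 1720 μL total → factor 1720/320 = 5.375
Dilution factor to solution 1 = 48.083; to solution 3 = 1015.3
[solution 1]/[solution 3] = (factor to solution 3)/(factor to solution 1) = 1015.3/48.083 = 21.1

21.1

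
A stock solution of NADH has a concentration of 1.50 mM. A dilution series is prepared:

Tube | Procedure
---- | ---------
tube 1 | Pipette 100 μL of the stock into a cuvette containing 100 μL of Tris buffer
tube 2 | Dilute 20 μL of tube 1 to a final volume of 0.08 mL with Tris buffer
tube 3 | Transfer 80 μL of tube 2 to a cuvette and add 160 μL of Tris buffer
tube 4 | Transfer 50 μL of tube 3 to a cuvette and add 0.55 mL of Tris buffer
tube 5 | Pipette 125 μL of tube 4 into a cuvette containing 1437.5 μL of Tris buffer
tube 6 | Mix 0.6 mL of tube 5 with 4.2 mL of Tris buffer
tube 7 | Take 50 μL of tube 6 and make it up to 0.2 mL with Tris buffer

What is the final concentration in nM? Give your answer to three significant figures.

13.0 nM

Step 1: 100 μL + 100 μL = 200 μL total → factor 200/100 = 2
Step 2: 20 μL brought to 0.08 mL → factor 80/20 = 4
Step 3: 80 μL + 160 μL = 240 μL total → factor 240/80 = 3
Step 4: 50 μL + 0.55 mL = 600 μL total → factor 600/50 = 12
Step 5: 125 μL + 1437.5 μL = 1562.5 μL total → factor 1562.5/125 = 12.5
Step 6: 0.6 mL + 4.2 mL = 4.8 mL total → factor 4.8/0.6 = 8
Step 7: 50 μL brought to 0.2 mL → factor 200/50 = 4
Overall dilution factor = 2 × 4 × 3 × 12 × 12.5 × 8 × 4 = 1.152 × 10^5
Final = 1.50 mM / 1.152 × 10^5 = 1.302 × 10^-5 mM = 13.0 nM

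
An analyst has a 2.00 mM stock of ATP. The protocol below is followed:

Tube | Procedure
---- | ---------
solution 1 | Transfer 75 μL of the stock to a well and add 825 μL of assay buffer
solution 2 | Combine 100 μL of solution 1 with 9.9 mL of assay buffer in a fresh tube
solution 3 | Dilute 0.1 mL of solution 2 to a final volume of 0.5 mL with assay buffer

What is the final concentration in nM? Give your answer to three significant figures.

333 nM

Step 1: 75 μL + 825 μL = 900 μL total → factor 900/75 = 12
Step 2: 100 μL + 9.9 mL = 10000 μL total → factor 10000/100 = 100
Step 3: 0.1 mL brought to 0.5 mL → factor 0.5/0.1 = 5
Overall dilution factor = 12 × 100 × 5 = 6000
Final = 2.00 mM / 6000 = 0.0003333 mM = 333 nM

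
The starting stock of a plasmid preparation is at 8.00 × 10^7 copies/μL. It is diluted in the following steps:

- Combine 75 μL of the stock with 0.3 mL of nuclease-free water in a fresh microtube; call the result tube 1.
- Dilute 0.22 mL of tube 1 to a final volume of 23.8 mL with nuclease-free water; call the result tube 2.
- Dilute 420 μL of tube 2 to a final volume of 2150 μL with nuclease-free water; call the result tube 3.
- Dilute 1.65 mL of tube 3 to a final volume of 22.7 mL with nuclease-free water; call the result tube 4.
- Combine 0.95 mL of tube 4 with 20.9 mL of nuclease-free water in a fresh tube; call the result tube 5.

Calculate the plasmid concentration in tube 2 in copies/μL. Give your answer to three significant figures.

1.48 × 10^5 copies/μL

Step 1: 75 μL + 0.3 mL = 375 μL total → factor 375/75 = 5
Step 2: 0.22 mL brought to 23.8 mL → factor 23.8/0.22 = 108.18
Dilution factor through tube 2 = 5 × 108.18 = 540.91
[tube 2] = 8.00 × 10^7 copies/μL / 540.91 = 1.48 × 10^5 copies/μL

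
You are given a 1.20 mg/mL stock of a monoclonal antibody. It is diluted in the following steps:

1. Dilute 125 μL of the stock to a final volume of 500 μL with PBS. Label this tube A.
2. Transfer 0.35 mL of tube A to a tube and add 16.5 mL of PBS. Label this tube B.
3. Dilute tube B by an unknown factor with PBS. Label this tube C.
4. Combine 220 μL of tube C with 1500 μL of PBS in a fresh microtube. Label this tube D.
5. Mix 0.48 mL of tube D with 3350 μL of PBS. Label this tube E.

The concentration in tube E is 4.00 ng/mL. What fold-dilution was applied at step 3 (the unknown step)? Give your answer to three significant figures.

Step 1: 125 μL brought to 500 μL → factor 500/125 = 4
Step 2: 0.35 mL + 16.5 mL = 16.85 mL total → factor 16.85/0.35 = 48.143
Step 3: unknown factor x
Step 4: 220 μL + 1500 μL = 1720 μL total → factor 1720/220 = 7.8182
Step 5: 0.48 mL + 3350 μL = 3.83 mL total → factor 3.83/0.48 = 7.9792
Product of known-step factors = 12013
Overall factor = 1.20 mg/mL / (4.00 ng/mL) = 3 × 10^5
x = 3 × 10^5 / 12013 = 25.0

25.0-fold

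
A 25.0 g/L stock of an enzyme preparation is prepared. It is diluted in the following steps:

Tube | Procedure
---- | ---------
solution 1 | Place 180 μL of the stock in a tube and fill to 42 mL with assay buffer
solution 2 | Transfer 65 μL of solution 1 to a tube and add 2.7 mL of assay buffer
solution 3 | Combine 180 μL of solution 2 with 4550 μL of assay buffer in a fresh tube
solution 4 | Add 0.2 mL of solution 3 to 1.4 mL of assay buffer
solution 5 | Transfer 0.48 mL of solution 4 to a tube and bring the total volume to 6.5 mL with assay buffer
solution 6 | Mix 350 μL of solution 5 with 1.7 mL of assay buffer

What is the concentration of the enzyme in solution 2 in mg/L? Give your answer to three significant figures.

2.52 mg/L

Step 1: 180 μL brought to 42 mL → factor 42000/180 = 233.33
Step 2: 65 μL + 2.7 mL = 2765 μL total → factor 2765/65 = 42.538
Dilution factor through solution 2 = 233.33 × 42.538 = 9925.6
[solution 2] = 25.0 g/L / 9925.6 = 0.002519 g/L = 2.52 mg/L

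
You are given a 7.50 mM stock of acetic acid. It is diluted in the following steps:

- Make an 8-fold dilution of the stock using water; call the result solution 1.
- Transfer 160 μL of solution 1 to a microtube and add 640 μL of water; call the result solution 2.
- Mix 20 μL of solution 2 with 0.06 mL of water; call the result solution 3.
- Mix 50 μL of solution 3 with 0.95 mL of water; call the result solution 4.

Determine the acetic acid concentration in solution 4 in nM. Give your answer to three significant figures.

Step 1: 8-fold → factor 8
Step 2: 160 μL + 640 μL = 800 μL total → factor 800/160 = 5
Step 3: 20 μL + 0.06 mL = 80 μL total → factor 80/20 = 4
Step 4: 50 μL + 0.95 mL = 1000 μL total → factor 1000/50 = 20
Overall dilution factor = 8 × 5 × 4 × 20 = 3200
Final = 7.50 mM / 3200 = 0.002344 mM = 2.34 × 10^3 nM

2.34 × 10^3 nM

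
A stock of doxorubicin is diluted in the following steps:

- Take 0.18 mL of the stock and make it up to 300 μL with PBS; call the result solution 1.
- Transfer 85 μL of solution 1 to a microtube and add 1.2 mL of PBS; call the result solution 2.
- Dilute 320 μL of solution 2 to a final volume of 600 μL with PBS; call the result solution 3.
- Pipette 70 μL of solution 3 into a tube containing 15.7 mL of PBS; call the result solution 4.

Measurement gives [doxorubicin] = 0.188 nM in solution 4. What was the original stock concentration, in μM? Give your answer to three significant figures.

2.00 μM

Step 1: 0.18 mL brought to 300 μL → factor 0.3/0.18 = 1.6667
Step 2: 85 μL + 1.2 mL = 1285 μL total → factor 1285/85 = 15.118
Step 3: 320 μL brought to 600 μL → factor 600/320 = 1.875
Step 4: 70 μL + 15.7 mL = 15770 μL total → factor 15770/70 = 225.29
Overall dilution factor = 1.6667 × 15.118 × 1.875 × 225.29 = 10643
Stock = 0.188 nM × 10643 = 2001 nM = 2.00 μM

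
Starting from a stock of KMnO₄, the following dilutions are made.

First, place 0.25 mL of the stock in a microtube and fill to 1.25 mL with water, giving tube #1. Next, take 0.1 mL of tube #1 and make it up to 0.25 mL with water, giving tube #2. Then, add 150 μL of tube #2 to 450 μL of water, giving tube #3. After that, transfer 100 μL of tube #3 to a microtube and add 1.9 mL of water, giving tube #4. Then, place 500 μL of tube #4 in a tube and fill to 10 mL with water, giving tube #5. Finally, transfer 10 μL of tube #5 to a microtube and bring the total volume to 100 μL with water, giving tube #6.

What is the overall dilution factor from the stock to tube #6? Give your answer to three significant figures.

Step 1: 0.25 mL brought to 1.25 mL → factor 1.25/0.25 = 5
Step 2: 0.1 mL brought to 0.25 mL → factor 0.25/0.1 = 2.5
Step 3: 150 μL + 450 μL = 600 μL total → factor 600/150 = 4
Step 4: 100 μL + 1.9 mL = 2000 μL total → factor 2000/100 = 20
Step 5: 500 μL brought to 10 mL → factor 10000/500 = 20
Step 6: 10 μL brought to 100 μL → factor 100/10 = 10
Overall dilution factor = 5 × 2.5 × 4 × 20 × 20 × 10 = 2 × 10^5

2.00 × 10^5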